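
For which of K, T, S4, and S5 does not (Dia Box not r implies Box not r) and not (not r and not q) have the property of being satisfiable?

K, T, S4

S5-tableau for the formula:
1. not (Dia Box not r implies Box not r) and not (not r and not q), u
2. not (Dia Box not r implies Box not r), u
3. not (not r and not q), u
4. Dia Box not r, u
5. not Box not r, u
6. q, u
7. Box not r, v
8. not r, u
9. not r, v
10. r, w
11. not r, w
Accessibility: uRu, uRv, uRw, vRu, vRv, vRw, wRu, wRv, wRw
Branch closes: r and not r both at w.
Every branch closes (one shown): unsatisfiable in S5.
S4-tableau for the formula:
1. not (Dia Box not r implies Box not r) and not (not r and not q), u
2. not (Dia Box not r implies Box not r), u
3. not (not r and not q), u
4. Dia Box not r, u
5. not Box not r, u
6. q, u
7. Box not r, v
8. not r, v
9. r, w
Accessibility: uRu, uRv, uRw, vRv, wRw
Complete open branch: satisfiable in S4, hence also in K, T (this S4-model is also a K-model and a T-model).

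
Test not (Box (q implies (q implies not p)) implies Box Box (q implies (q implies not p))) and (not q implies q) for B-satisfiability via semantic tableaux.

Satisfiable (open branch found)

1. not (Box (q implies (q implies not p)) implies Box Box (q implies (q implies not p))) and (not q implies q), w0
2. not (Box (q implies (q implies not p)) implies Box Box (q implies (q implies not p))), w0   [and-rule on 1]
3. not q implies q, w0   [and-rule on 1]
4. Box (q implies (q implies not p)), w0   [neg-implies-rule on 2]
5. not Box Box (q implies (q implies not p)), w0   [neg-implies-rule on 2]
6. q implies (q implies not p), w0   [Box-rule on 4 via w0Rw0]
7. q, w0   [implies-rule on 3 (branches; this branch)]
8. q implies not p, w0   [implies-rule on 6 (branches; this branch)]
9. not p, w0   [implies-rule on 8 (branches; this branch)]
10. not Box (q implies (q implies not p)), w1   [neg-Box-rule on 5: fresh world w1, w0Rw1]
11. q implies (q implies not p), w1   [Box-rule on 4 via w0Rw1]
12. q implies not p, w1   [implies-rule on 11 (branches; this branch)]
13. not p, w1   [implies-rule on 12 (branches; this branch)]
14. not (q implies (q implies not p)), w2   [neg-Box-rule on 10: fresh world w2, w1Rw2]
15. q, w2   [neg-implies-rule on 14]
16. not (q implies not p), w2   [neg-implies-rule on 14]
17. p, w2   [neg-implies-rule on 16]
Accessibility: w0Rw0, w0Rw1, w1Rw0, w1Rw1, w1Rw2, w2Rw1, w2Rw2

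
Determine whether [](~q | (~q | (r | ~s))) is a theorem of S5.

Tableau for the negation ~[](~q | (~q | (r | ~s))):
1. ~[](~q | (~q | (r | ~s))), 0
2. ~(~q | (~q | (r | ~s))), 1
3. q, 1
4. ~(~q | (r | ~s)), 1
5. ~(r | ~s), 1
6. ~r, 1
7. s, 1
Accessibility: 0R0, 0R1, 1R0, 1R1
The negation has an open branch (countermodel exists).

Not valid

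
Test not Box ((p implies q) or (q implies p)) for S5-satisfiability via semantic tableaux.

1. not Box ((p implies q) or (q implies p)), w0
2. not ((p implies q) or (q implies p)), w1   [neg-Box-rule on 1: fresh world w1, w0Rw1]
3. not (p implies q), w1   [neg-or-rule on 2]
4. not (q implies p), w1   [neg-or-rule on 2]
5. p, w1   [neg-implies-rule on 3]
6. not q, w1   [neg-implies-rule on 3]
7. q, w1   [neg-implies-rule on 4]
8. not p, w1   [neg-implies-rule on 4]
Accessibility: w0Rw0, w0Rw1, w1Rw0, w1Rw1
Branch closes: q and not q both at w1.
Every branch closes; the branch above is one of them.

Unsatisfiable (every branch closes)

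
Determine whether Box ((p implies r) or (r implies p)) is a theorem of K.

Tableau for the negation not Box ((p implies r) or (r implies p)):
1. not Box ((p implies r) or (r implies p)), u
2. not ((p implies r) or (r implies p)), v
3. not (p implies r), v
4. not (r implies p), v
5. p, v
6. not r, v
7. r, v
8. not p, v
Accessibility: uRv
Branch closes: r and not r both at v.
All branches of the negation close; one closing branch shown above.

Valid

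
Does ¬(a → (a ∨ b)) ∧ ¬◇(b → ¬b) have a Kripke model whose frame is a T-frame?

Unsatisfiable (every branch closes)

1. ¬(a → (a ∨ b)) ∧ ¬◇(b → ¬b), w0
2. ¬(a → (a ∨ b)), w0
3. ¬◇(b → ¬b), w0
4. a, w0
5. ¬(a ∨ b), w0
6. ¬a, w0
7. ¬b, w0
Accessibility: w0Rw0
Branch closes: a and ¬a both at w0.
Every branch closes; the branch above is one of them.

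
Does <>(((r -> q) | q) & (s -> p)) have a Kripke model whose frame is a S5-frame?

1. <>(((r -> q) | q) & (s -> p)), w0
2. ((r -> q) | q) & (s -> p), w1
3. (r -> q) | q, w1
4. s -> p, w1
5. q, w1
6. p, w1
Accessibility: w0Rw0, w0Rw1, w1Rw0, w1Rw1

Satisfiable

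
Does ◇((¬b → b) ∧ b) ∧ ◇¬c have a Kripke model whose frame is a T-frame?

1. ◇((¬b → b) ∧ b) ∧ ◇¬c, w0
2. ◇((¬b → b) ∧ b), w0
3. ◇¬c, w0
4. (¬b → b) ∧ b, w1
5. ¬b → b, w1
6. b, w1
7. ¬c, w2
Accessibility: w0Rw0, w0Rw1, w0Rw2, w1Rw1, w2Rw2

Satisfiable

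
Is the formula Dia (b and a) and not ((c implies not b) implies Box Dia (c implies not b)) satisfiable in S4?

Yes, satisfiable

1. Dia (b and a) and not ((c implies not b) implies Box Dia (c implies not b)), w0
2. Dia (b and a), w0
3. not ((c implies not b) implies Box Dia (c implies not b)), w0
4. c implies not b, w0
5. not Box Dia (c implies not b), w0
6. not b, w0
7. b and a, w1
8. b, w1
9. a, w1
10. not Dia (c implies not b), w2
11. not (c implies not b), w2
12. c, w2
13. b, w2
Accessibility: w0Rw0, w0Rw1, w0Rw2, w1Rw1, w2Rw2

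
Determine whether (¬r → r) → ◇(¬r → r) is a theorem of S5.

Tableau for the negation ¬((¬r → r) → ◇(¬r → r)):
1. ¬((¬r → r) → ◇(¬r → r)), u
2. ¬r → r, u
3. ¬◇(¬r → r), u
4. ¬(¬r → r), u
5. ¬r, u
6. r, u
Accessibility: uRu
Branch closes: r and ¬r both at u.
All branches of the negation close; one closing branch shown above.

Yes, valid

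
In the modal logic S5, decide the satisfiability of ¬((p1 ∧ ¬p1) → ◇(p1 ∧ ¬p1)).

No, unsatisfiable

1. ¬((p1 ∧ ¬p1) → ◇(p1 ∧ ¬p1)), 0
2. p1 ∧ ¬p1, 0   [¬→-rule on 1]
3. ¬◇(p1 ∧ ¬p1), 0   [¬→-rule on 1]
4. p1, 0   [∧-rule on 2]
5. ¬p1, 0   [∧-rule on 2]
Accessibility: 0R0
Branch closes: p1 and ¬p1 both at 0.
All branches of the tableau close; one closing branch shown above.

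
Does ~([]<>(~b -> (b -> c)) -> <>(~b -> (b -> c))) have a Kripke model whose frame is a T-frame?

1. ~([]<>(~b -> (b -> c)) -> <>(~b -> (b -> c))), 0
2. []<>(~b -> (b -> c)), 0   [~->-rule on 1]
3. ~<>(~b -> (b -> c)), 0   [~->-rule on 1]
4. <>(~b -> (b -> c)), 0   [[]-rule on 2 via 0R0]
5. ~(~b -> (b -> c)), 0   [~<>-rule on 3 via 0R0]
6. ~b, 0   [~->-rule on 5]
7. ~(b -> c), 0   [~->-rule on 5]
8. b, 0   [~->-rule on 7]
9. ~c, 0   [~->-rule on 7]
Accessibility: 0R0
Branch closes: b and ~b both at 0.
Every branch closes; the branch above is one of them.

Unsatisfiable (every branch closes)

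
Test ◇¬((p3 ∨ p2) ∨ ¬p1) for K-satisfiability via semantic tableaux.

1. ◇¬((p3 ∨ p2) ∨ ¬p1), 0
2. ¬((p3 ∨ p2) ∨ ¬p1), 1
3. ¬(p3 ∨ p2), 1
4. p1, 1
5. ¬p3, 1
6. ¬p2, 1
Accessibility: 0R1

Satisfiable (open branch found)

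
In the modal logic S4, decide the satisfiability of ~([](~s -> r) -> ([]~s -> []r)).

1. ~([](~s -> r) -> ([]~s -> []r)), w0
2. [](~s -> r), w0
3. ~([]~s -> []r), w0
4. []~s, w0
5. ~[]r, w0
6. ~s -> r, w0
7. ~s, w0
8. r, w0
9. ~r, w1
10. ~s -> r, w1
11. ~s, w1
12. r, w1
Accessibility: w0Rw0, w0Rw1, w1Rw1
Branch closes: r and ~r both at w1.
All branches of the tableau close; one closing branch shown above.

Unsatisfiable (every branch closes)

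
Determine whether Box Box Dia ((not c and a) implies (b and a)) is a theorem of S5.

Tableau for the negation not Box Box Dia ((not c and a) implies (b and a)):
1. not Box Box Dia ((not c and a) implies (b and a)), u
2. not Box Dia ((not c and a) implies (b and a)), v   [neg-Box-rule on 1: fresh world v, uRv]
3. not Dia ((not c and a) implies (b and a)), w   [neg-Box-rule on 2: fresh world w, vRw]
4. not ((not c and a) implies (b and a)), u   [neg-Dia-rule on 3 via wRu]
5. not c and a, u   [neg-implies-rule on 4]
6. not (b and a), u   [neg-implies-rule on 4]
7. not c, u   [and-rule on 5]
8. a, u   [and-rule on 5]
9. not ((not c and a) implies (b and a)), v   [neg-Dia-rule on 3 via wRv]
10. not c and a, v   [neg-implies-rule on 9]
11. not (b and a), v   [neg-implies-rule on 9]
12. not c, v   [and-rule on 10]
13. a, v   [and-rule on 10]
14. not ((not c and a) implies (b and a)), w   [neg-Dia-rule on 3 via wRw]
15. not c and a, w   [neg-implies-rule on 14]
16. not (b and a), w   [neg-implies-rule on 14]
17. not c, w   [and-rule on 15]
18. a, w   [and-rule on 15]
19. not b, u   [neg-and-rule on 6 (branches; this branch)]
20. not b, v   [neg-and-rule on 11 (branches; this branch)]
21. not b, w   [neg-and-rule on 16 (branches; this branch)]
Accessibility: uRu, uRv, uRw, vRu, vRv, vRw, wRu, wRv, wRw
The negation has an open branch (countermodel exists).

Invalid (countermodel exists)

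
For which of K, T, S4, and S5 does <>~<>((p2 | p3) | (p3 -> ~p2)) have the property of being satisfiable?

K

K-tableau for the formula:
1. <>~<>((p2 | p3) | (p3 -> ~p2)), u
2. ~<>((p2 | p3) | (p3 -> ~p2)), v
Accessibility: uRv
Complete open branch: satisfiable in K.
T-tableau for the formula:
1. <>~<>((p2 | p3) | (p3 -> ~p2)), u
2. ~<>((p2 | p3) | (p3 -> ~p2)), v
3. ~((p2 | p3) | (p3 -> ~p2)), v
4. ~(p2 | p3), v
5. ~(p3 -> ~p2), v
6. ~p2, v
7. ~p3, v
8. p3, v
9. p2, v
Accessibility: uRu, uRv, vRv
Branch closes: p3 and ~p3 both at v.
Every branch closes (one shown): unsatisfiable in T, hence also in S4, S5 (every S4/S5-frame is a T-frame).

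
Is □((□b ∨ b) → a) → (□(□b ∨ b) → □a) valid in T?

Valid

Tableau for the negation ¬(□((□b ∨ b) → a) → (□(□b ∨ b) → □a)):
1. ¬(□((□b ∨ b) → a) → (□(□b ∨ b) → □a)), 0
2. □((□b ∨ b) → a), 0
3. ¬(□(□b ∨ b) → □a), 0
4. □(□b ∨ b), 0
5. ¬□a, 0
6. (□b ∨ b) → a, 0
7. □b ∨ b, 0
8. a, 0
9. b, 0
10. ¬a, 1
11. (□b ∨ b) → a, 1
12. □b ∨ b, 1
13. ¬(□b ∨ b), 1
14. ¬□b, 1
15. ¬b, 1
16. □b, 1
17. b, 1
Accessibility: 0R0, 0R1, 1R1
Branch closes: b and ¬b both at 1.
All branches of the negation close; one closing branch shown above.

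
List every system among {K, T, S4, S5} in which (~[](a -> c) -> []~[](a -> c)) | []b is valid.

S5

S4-tableau for the negation ~((~[](a -> c) -> []~[](a -> c)) | []b):
1. ~((~[](a -> c) -> []~[](a -> c)) | []b), u
2. ~(~[](a -> c) -> []~[](a -> c)), u
3. ~[]b, u
4. ~[](a -> c), u
5. ~[]~[](a -> c), u
6. ~b, v
7. ~(a -> c), w
8. a, w
9. ~c, w
10. [](a -> c), x
11. a -> c, x
12. c, x
Accessibility: uRu, uRv, uRw, uRx, vRv, wRw, xRx
Complete open branch: countermodel on an S4-frame, so not valid in S4, nor in K, T (the same frame is also a K-frame and a T-frame).
S5-tableau for the negation ~((~[](a -> c) -> []~[](a -> c)) | []b):
1. ~((~[](a -> c) -> []~[](a -> c)) | []b), u
2. ~(~[](a -> c) -> []~[](a -> c)), u
3. ~[]b, u
4. ~[](a -> c), u
5. ~[]~[](a -> c), u
6. ~b, v
7. ~(a -> c), w
8. a, w
9. ~c, w
10. [](a -> c), x
11. a -> c, u
12. a -> c, v
13. a -> c, w
14. a -> c, x
15. c, u
16. c, v
17. c, w
Accessibility: uRu, uRv, uRw, uRx, vRu, vRv, vRw, vRx, wRu, wRv, wRw, wRx, xRu, xRv, xRw, xRx
Branch closes: c and ~c both at w.
Every branch closes (one shown): valid in S5.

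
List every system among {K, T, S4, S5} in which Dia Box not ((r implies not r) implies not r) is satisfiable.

K

K-tableau for the formula:
1. Dia Box not ((r implies not r) implies not r), 0
2. Box not ((r implies not r) implies not r), 1   [Dia-rule on 1: fresh world 1, 0R1]
Accessibility: 0R1
Complete open branch: satisfiable in K.
T-tableau for the formula:
1. Dia Box not ((r implies not r) implies not r), 0
2. Box not ((r implies not r) implies not r), 1   [Dia-rule on 1: fresh world 1, 0R1]
3. not ((r implies not r) implies not r), 1   [Box-rule on 2 via 1R1]
4. r implies not r, 1   [neg-implies-rule on 3]
5. r, 1   [neg-implies-rule on 3]
6. not r, 1   [implies-rule on 4 (branches; this branch)]
Accessibility: 0R0, 0R1, 1R1
Branch closes: r and not r both at 1.
Every branch closes (one shown): unsatisfiable in T, hence also in S4, S5 (every S4/S5-frame is a T-frame).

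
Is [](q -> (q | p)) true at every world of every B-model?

Yes, valid

Tableau for the negation ~[](q -> (q | p)):
1. ~[](q -> (q | p)), u
2. ~(q -> (q | p)), v
3. q, v
4. ~(q | p), v
5. ~q, v
6. ~p, v
Accessibility: uRu, uRv, vRu, vRv
Branch closes: q and ~q both at v.
All branches of the negation close; one closing branch shown above.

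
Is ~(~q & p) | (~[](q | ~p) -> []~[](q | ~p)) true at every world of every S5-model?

Valid in S5

Tableau for the negation ~(~(~q & p) | (~[](q | ~p) -> []~[](q | ~p))):
1. ~(~(~q & p) | (~[](q | ~p) -> []~[](q | ~p))), u
2. ~q & p, u
3. ~(~[](q | ~p) -> []~[](q | ~p)), u
4. ~q, u
5. p, u
6. ~[](q | ~p), u
7. ~[]~[](q | ~p), u
8. ~(q | ~p), v
9. ~q, v
10. p, v
11. [](q | ~p), w
12. q | ~p, u
13. q | ~p, v
14. q | ~p, w
15. ~p, u
Accessibility: uRu, uRv, uRw, vRu, vRv, vRw, wRu, wRv, wRw
Branch closes: p and ~p both at u.
Every branch of the negation's tableau closes; the branch above is one of them.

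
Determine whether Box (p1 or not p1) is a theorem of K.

Valid

Tableau for the negation not Box (p1 or not p1):
1. not Box (p1 or not p1), u
2. not (p1 or not p1), v
3. not p1, v
4. p1, v
Accessibility: uRv
Branch closes: p1 and not p1 both at v.
All branches of the negation close; one closing branch shown above.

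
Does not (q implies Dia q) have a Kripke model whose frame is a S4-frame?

Unsatisfiable (every branch closes)

1. not (q implies Dia q), 0
2. q, 0   [neg-implies-rule on 1]
3. not Dia q, 0   [neg-implies-rule on 1]
4. not q, 0   [neg-Dia-rule on 3 via 0R0]
Accessibility: 0R0
Branch closes: q and not q both at 0.
Every branch closes; the branch above is one of them.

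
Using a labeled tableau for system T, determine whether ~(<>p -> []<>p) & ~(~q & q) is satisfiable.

Satisfiable (open branch found)

1. ~(<>p -> []<>p) & ~(~q & q), u
2. ~(<>p -> []<>p), u   [&-rule on 1]
3. ~(~q & q), u   [&-rule on 1]
4. <>p, u   [~->-rule on 2]
5. ~[]<>p, u   [~->-rule on 2]
6. ~q, u   [~&-rule on 3 (branches; this branch)]
7. p, v   [<>-rule on 4: fresh world v, uRv]
8. ~<>p, w   [~[]-rule on 5: fresh world w, uRw]
9. ~p, w   [~<>-rule on 8 via wRw]
Accessibility: uRu, uRv, uRw, vRv, wRw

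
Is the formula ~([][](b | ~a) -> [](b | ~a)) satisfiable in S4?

1. ~([][](b | ~a) -> [](b | ~a)), w0
2. [][](b | ~a), w0
3. ~[](b | ~a), w0
4. [](b | ~a), w0
5. b | ~a, w0
6. ~a, w0
7. ~(b | ~a), w1
8. ~b, w1
9. a, w1
10. [](b | ~a), w1
11. b | ~a, w1
12. ~a, w1
Accessibility: w0Rw0, w0Rw1, w1Rw1
Branch closes: a and ~a both at w1.
All branches of the tableau close; one closing branch shown above.

No, unsatisfiable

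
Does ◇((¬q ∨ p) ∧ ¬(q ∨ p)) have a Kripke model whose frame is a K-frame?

1. ◇((¬q ∨ p) ∧ ¬(q ∨ p)), u
2. (¬q ∨ p) ∧ ¬(q ∨ p), v
3. ¬q ∨ p, v
4. ¬(q ∨ p), v
5. ¬q, v
6. ¬p, v
Accessibility: uRv

Satisfiable (open branch found)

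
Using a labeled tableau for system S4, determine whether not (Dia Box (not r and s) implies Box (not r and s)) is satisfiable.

1. not (Dia Box (not r and s) implies Box (not r and s)), w0
2. Dia Box (not r and s), w0
3. not Box (not r and s), w0
4. Box (not r and s), w1
5. not r and s, w1
6. not r, w1
7. s, w1
8. not (not r and s), w2
9. not s, w2
Accessibility: w0Rw0, w0Rw1, w0Rw2, w1Rw1, w2Rw2

Satisfiable (open branch found)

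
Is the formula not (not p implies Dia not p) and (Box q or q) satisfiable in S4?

No, unsatisfiable

1. not (not p implies Dia not p) and (Box q or q), w0
2. not (not p implies Dia not p), w0
3. Box q or q, w0
4. not p, w0
5. not Dia not p, w0
6. p, w0
Accessibility: w0Rw0
Branch closes: p and not p both at w0.
(One branch shown.) All branches close.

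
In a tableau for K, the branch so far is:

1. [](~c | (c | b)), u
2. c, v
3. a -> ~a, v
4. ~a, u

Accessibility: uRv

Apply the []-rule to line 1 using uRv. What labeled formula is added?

~c | (c | b), v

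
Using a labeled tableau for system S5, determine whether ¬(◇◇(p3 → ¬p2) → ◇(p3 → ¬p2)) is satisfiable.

1. ¬(◇◇(p3 → ¬p2) → ◇(p3 → ¬p2)), w0
2. ◇◇(p3 → ¬p2), w0
3. ¬◇(p3 → ¬p2), w0
4. ¬(p3 → ¬p2), w0
5. p3, w0
6. p2, w0
7. ◇(p3 → ¬p2), w1
8. ¬(p3 → ¬p2), w1
9. p3, w1
10. p2, w1
11. p3 → ¬p2, w2
12. ¬(p3 → ¬p2), w2
13. p3, w2
14. p2, w2
15. ¬p2, w2
Accessibility: w0Rw0, w0Rw1, w0Rw2, w1Rw0, w1Rw1, w1Rw2, w2Rw0, w2Rw1, w2Rw2
Branch closes: p2 and ¬p2 both at w2.
(One branch shown.) All branches close.

Unsatisfiable (every branch closes)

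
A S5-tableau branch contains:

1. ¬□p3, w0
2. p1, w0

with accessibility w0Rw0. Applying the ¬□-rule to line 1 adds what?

a fresh world w1 with w0Rw1, and ¬p3 at w1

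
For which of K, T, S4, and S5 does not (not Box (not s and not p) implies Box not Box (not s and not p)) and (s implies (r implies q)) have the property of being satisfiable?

K, T, S4

S4-tableau for the formula:
1. not (not Box (not s and not p) implies Box not Box (not s and not p)) and (s implies (r implies q)), 0
2. not (not Box (not s and not p) implies Box not Box (not s and not p)), 0
3. s implies (r implies q), 0
4. not Box (not s and not p), 0
5. not Box not Box (not s and not p), 0
6. r implies q, 0
7. q, 0
8. not (not s and not p), 1
9. p, 1
10. Box (not s and not p), 2
11. not s and not p, 2
12. not s, 2
13. not p, 2
Accessibility: 0R0, 0R1, 0R2, 1R1, 2R2
Complete open branch: satisfiable in S4, hence also in K, T (this S4-model is also a K-model and a T-model).
S5-tableau for the formula:
1. not (not Box (not s and not p) implies Box not Box (not s and not p)) and (s implies (r implies q)), 0
2. not (not Box (not s and not p) implies Box not Box (not s and not p)), 0
3. s implies (r implies q), 0
4. not Box (not s and not p), 0
5. not Box not Box (not s and not p), 0
6. r implies q, 0
7. q, 0
8. not (not s and not p), 1
9. p, 1
10. Box (not s and not p), 2
11. not s and not p, 0
12. not s, 0
13. not p, 0
14. not s and not p, 1
15. not s, 1
16. not p, 1
Accessibility: 0R0, 0R1, 0R2, 1R0, 1R1, 1R2, 2R0, 2R1, 2R2
Branch closes: p and not p both at 1.
Every branch closes (one shown): unsatisfiable in S5.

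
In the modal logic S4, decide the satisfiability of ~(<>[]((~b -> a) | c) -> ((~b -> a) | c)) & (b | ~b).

1. ~(<>[]((~b -> a) | c) -> ((~b -> a) | c)) & (b | ~b), 0
2. ~(<>[]((~b -> a) | c) -> ((~b -> a) | c)), 0   [&-rule on 1]
3. b | ~b, 0   [&-rule on 1]
4. <>[]((~b -> a) | c), 0   [~->-rule on 2]
5. ~((~b -> a) | c), 0   [~->-rule on 2]
6. ~(~b -> a), 0   [~|-rule on 5]
7. ~c, 0   [~|-rule on 5]
8. ~b, 0   [~->-rule on 6]
9. ~a, 0   [~->-rule on 6]
10. []((~b -> a) | c), 1   [<>-rule on 4: fresh world 1, 0R1]
11. (~b -> a) | c, 1   [[]-rule on 10 via 1R1]
12. c, 1   [|-rule on 11 (branches; this branch)]
Accessibility: 0R0, 0R1, 1R1

Satisfiable (open branch found)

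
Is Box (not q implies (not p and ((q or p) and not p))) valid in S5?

Tableau for the negation not Box (not q implies (not p and ((q or p) and not p))):
1. not Box (not q implies (not p and ((q or p) and not p))), u
2. not (not q implies (not p and ((q or p) and not p))), v
3. not q, v
4. not (not p and ((q or p) and not p)), v
5. not ((q or p) and not p), v
6. p, v
Accessibility: uRu, uRv, vRu, vRv
The negation has an open branch (countermodel exists).

No, not valid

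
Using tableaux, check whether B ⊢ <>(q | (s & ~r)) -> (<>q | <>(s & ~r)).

Valid in B

Tableau for the negation ~(<>(q | (s & ~r)) -> (<>q | <>(s & ~r))):
1. ~(<>(q | (s & ~r)) -> (<>q | <>(s & ~r))), 0
2. <>(q | (s & ~r)), 0   [~->-rule on 1]
3. ~(<>q | <>(s & ~r)), 0   [~->-rule on 1]
4. ~<>q, 0   [~|-rule on 3]
5. ~<>(s & ~r), 0   [~|-rule on 3]
6. ~q, 0   [~<>-rule on 4 via 0R0]
7. ~(s & ~r), 0   [~<>-rule on 5 via 0R0]
8. r, 0   [~&-rule on 7 (branches; this branch)]
9. q | (s & ~r), 1   [<>-rule on 2: fresh world 1, 0R1]
10. ~q, 1   [~<>-rule on 4 via 0R1]
11. ~(s & ~r), 1   [~<>-rule on 5 via 0R1]
12. s & ~r, 1   [|-rule on 9 (branches; this branch)]
13. s, 1   [&-rule on 12]
14. ~r, 1   [&-rule on 12]
15. r, 1   [~&-rule on 11 (branches; this branch)]
Accessibility: 0R0, 0R1, 1R0, 1R1
Branch closes: r and ~r both at 1.
All branches of the negation close; one closing branch shown above.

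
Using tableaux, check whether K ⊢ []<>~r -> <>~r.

Tableau for the negation ~([]<>~r -> <>~r):
1. ~([]<>~r -> <>~r), 0
2. []<>~r, 0
3. ~<>~r, 0
The negation has an open branch (countermodel exists).

Not valid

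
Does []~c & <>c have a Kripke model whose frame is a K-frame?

1. []~c & <>c, u
2. []~c, u
3. <>c, u
4. c, v
5. ~c, v
Accessibility: uRv
Branch closes: c and ~c both at v.
(One branch shown.) All branches close.

Unsatisfiable (every branch closes)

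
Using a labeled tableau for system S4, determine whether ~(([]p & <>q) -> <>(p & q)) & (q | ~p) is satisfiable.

1. ~(([]p & <>q) -> <>(p & q)) & (q | ~p), 0
2. ~(([]p & <>q) -> <>(p & q)), 0   [&-rule on 1]
3. q | ~p, 0   [&-rule on 1]
4. []p & <>q, 0   [~->-rule on 2]
5. ~<>(p & q), 0   [~->-rule on 2]
6. []p, 0   [&-rule on 4]
7. <>q, 0   [&-rule on 4]
8. ~(p & q), 0   [~<>-rule on 5 via 0R0]
9. p, 0   [[]-rule on 6 via 0R0]
10. q, 0   [|-rule on 3 (branches; this branch)]
11. ~q, 0   [~&-rule on 8 (branches; this branch)]
Accessibility: 0R0
Branch closes: q and ~q both at 0.
All branches of the tableau close; one closing branch shown above.

Unsatisfiable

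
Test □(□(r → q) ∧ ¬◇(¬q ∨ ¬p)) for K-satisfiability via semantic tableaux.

Satisfiable

1. □(□(r → q) ∧ ¬◇(¬q ∨ ¬p)), 0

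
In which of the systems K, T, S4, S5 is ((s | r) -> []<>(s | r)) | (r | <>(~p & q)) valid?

S5

S4-tableau for the negation ~(((s | r) -> []<>(s | r)) | (r | <>(~p & q))):
1. ~(((s | r) -> []<>(s | r)) | (r | <>(~p & q))), u
2. ~((s | r) -> []<>(s | r)), u
3. ~(r | <>(~p & q)), u
4. s | r, u
5. ~[]<>(s | r), u
6. ~r, u
7. ~<>(~p & q), u
8. ~(~p & q), u
9. s, u
10. ~q, u
11. ~<>(s | r), v
12. ~(~p & q), v
13. ~(s | r), v
14. ~s, v
15. ~r, v
16. ~q, v
Accessibility: uRu, uRv, vRv
Complete open branch: countermodel on an S4-frame, so not valid in S4, nor in K, T (the same frame is also a K-frame and a T-frame).
S5-tableau for the negation ~(((s | r) -> []<>(s | r)) | (r | <>(~p & q))):
1. ~(((s | r) -> []<>(s | r)) | (r | <>(~p & q))), u
2. ~((s | r) -> []<>(s | r)), u
3. ~(r | <>(~p & q)), u
4. s | r, u
5. ~[]<>(s | r), u
6. ~r, u
7. ~<>(~p & q), u
8. ~(~p & q), u
9. s, u
10. ~q, u
11. ~<>(s | r), v
12. ~(~p & q), v
13. ~(s | r), u
14. ~s, u
Accessibility: uRu, uRv, vRu, vRv
Branch closes: s and ~s both at u.
Every branch closes (one shown): valid in S5.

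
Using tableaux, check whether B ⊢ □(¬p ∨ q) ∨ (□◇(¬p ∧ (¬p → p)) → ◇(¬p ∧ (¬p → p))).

Valid

Tableau for the negation ¬(□(¬p ∨ q) ∨ (□◇(¬p ∧ (¬p → p)) → ◇(¬p ∧ (¬p → p)))):
1. ¬(□(¬p ∨ q) ∨ (□◇(¬p ∧ (¬p → p)) → ◇(¬p ∧ (¬p → p)))), u
2. ¬□(¬p ∨ q), u
3. ¬(□◇(¬p ∧ (¬p → p)) → ◇(¬p ∧ (¬p → p))), u
4. □◇(¬p ∧ (¬p → p)), u
5. ¬◇(¬p ∧ (¬p → p)), u
6. ◇(¬p ∧ (¬p → p)), u
7. ¬(¬p ∧ (¬p → p)), u
8. ¬(¬p → p), u
9. ¬p, u
10. ¬(¬p ∨ q), v
11. p, v
12. ¬q, v
13. ◇(¬p ∧ (¬p → p)), v
14. ¬(¬p ∧ (¬p → p)), v
15. ¬p ∧ (¬p → p), w
16. ¬p, w
17. ¬p → p, w
18. ◇(¬p ∧ (¬p → p)), w
19. ¬(¬p ∧ (¬p → p)), w
20. p, w
Accessibility: uRu, uRv, uRw, vRu, vRv, wRu, wRw
Branch closes: p and ¬p both at w.
Every branch of the negation's tableau closes; the branch above is one of them.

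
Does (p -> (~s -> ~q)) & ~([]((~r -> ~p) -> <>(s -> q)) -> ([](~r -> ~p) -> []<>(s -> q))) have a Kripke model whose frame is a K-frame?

No, unsatisfiable

1. (p -> (~s -> ~q)) & ~([]((~r -> ~p) -> <>(s -> q)) -> ([](~r -> ~p) -> []<>(s -> q))), 0
2. p -> (~s -> ~q), 0
3. ~([]((~r -> ~p) -> <>(s -> q)) -> ([](~r -> ~p) -> []<>(s -> q))), 0
4. []((~r -> ~p) -> <>(s -> q)), 0
5. ~([](~r -> ~p) -> []<>(s -> q)), 0
6. [](~r -> ~p), 0
7. ~[]<>(s -> q), 0
8. ~s -> ~q, 0
9. ~q, 0
10. ~<>(s -> q), 1
11. (~r -> ~p) -> <>(s -> q), 1
12. ~r -> ~p, 1
13. <>(s -> q), 1
14. ~p, 1
15. s -> q, 2
16. ~(s -> q), 2
17. s, 2
18. ~q, 2
19. q, 2
Accessibility: 0R1, 1R2
Branch closes: q and ~q both at 2.
All branches of the tableau close; one closing branch shown above.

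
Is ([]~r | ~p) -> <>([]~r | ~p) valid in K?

Invalid (countermodel exists)

Tableau for the negation ~(([]~r | ~p) -> <>([]~r | ~p)):
1. ~(([]~r | ~p) -> <>([]~r | ~p)), 0
2. []~r | ~p, 0   [~->-rule on 1]
3. ~<>([]~r | ~p), 0   [~->-rule on 1]
4. ~p, 0   [|-rule on 2 (branches; this branch)]
The negation has an open branch (countermodel exists).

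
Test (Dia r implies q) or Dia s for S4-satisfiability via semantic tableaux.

Yes, satisfiable

1. (Dia r implies q) or Dia s, w0
2. Dia s, w0   [or-rule on 1 (branches; this branch)]
3. s, w1   [Dia-rule on 2: fresh world w1, w0Rw1]
Accessibility: w0Rw0, w0Rw1, w1Rw1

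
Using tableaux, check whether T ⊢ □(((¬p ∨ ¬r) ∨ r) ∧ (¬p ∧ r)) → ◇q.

Tableau for the negation ¬(□(((¬p ∨ ¬r) ∨ r) ∧ (¬p ∧ r)) → ◇q):
1. ¬(□(((¬p ∨ ¬r) ∨ r) ∧ (¬p ∧ r)) → ◇q), u
2. □(((¬p ∨ ¬r) ∨ r) ∧ (¬p ∧ r)), u
3. ¬◇q, u
4. ((¬p ∨ ¬r) ∨ r) ∧ (¬p ∧ r), u
5. (¬p ∨ ¬r) ∨ r, u
6. ¬p ∧ r, u
7. ¬p, u
8. r, u
9. ¬q, u
Accessibility: uRu
The negation has an open branch (countermodel exists).

Not valid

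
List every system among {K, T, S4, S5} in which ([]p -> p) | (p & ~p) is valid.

T, S4, S5

T-tableau for the negation ~(([]p -> p) | (p & ~p)):
1. ~(([]p -> p) | (p & ~p)), w0
2. ~([]p -> p), w0
3. ~(p & ~p), w0
4. []p, w0
5. ~p, w0
6. p, w0
Accessibility: w0Rw0
Branch closes: p and ~p both at w0.
Every branch closes (one shown): valid in T, hence also in S4, S5 (every theorem of T is a theorem of S4 and S5).
K-tableau for the negation ~(([]p -> p) | (p & ~p)):
1. ~(([]p -> p) | (p & ~p)), w0
2. ~([]p -> p), w0
3. ~(p & ~p), w0
4. []p, w0
5. ~p, w0
Complete open branch: countermodel on a K-frame, so not valid in K.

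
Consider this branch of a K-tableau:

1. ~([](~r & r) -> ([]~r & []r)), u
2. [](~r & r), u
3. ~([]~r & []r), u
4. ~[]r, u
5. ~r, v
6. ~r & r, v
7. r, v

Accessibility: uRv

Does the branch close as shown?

Closed

Both r and ~r appear at v.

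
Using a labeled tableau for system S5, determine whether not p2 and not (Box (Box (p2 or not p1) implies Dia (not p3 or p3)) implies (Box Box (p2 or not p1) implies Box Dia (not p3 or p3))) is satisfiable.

Unsatisfiable

1. not p2 and not (Box (Box (p2 or not p1) implies Dia (not p3 or p3)) implies (Box Box (p2 or not p1) implies Box Dia (not p3 or p3))), 0
2. not p2, 0   [and-rule on 1]
3. not (Box (Box (p2 or not p1) implies Dia (not p3 or p3)) implies (Box Box (p2 or not p1) implies Box Dia (not p3 or p3))), 0   [and-rule on 1]
4. Box (Box (p2 or not p1) implies Dia (not p3 or p3)), 0   [neg-implies-rule on 3]
5. not (Box Box (p2 or not p1) implies Box Dia (not p3 or p3)), 0   [neg-implies-rule on 3]
6. Box Box (p2 or not p1), 0   [neg-implies-rule on 5]
7. not Box Dia (not p3 or p3), 0   [neg-implies-rule on 5]
8. Box (p2 or not p1) implies Dia (not p3 or p3), 0   [Box-rule on 4 via 0R0]
9. Box (p2 or not p1), 0   [Box-rule on 6 via 0R0]
10. p2 or not p1, 0   [Box-rule on 9 via 0R0]
11. Dia (not p3 or p3), 0   [implies-rule on 8 (branches; this branch)]
12. not p1, 0   [or-rule on 10 (branches; this branch)]
13. not Dia (not p3 or p3), 1   [neg-Box-rule on 7: fresh world 1, 0R1]
14. Box (p2 or not p1) implies Dia (not p3 or p3), 1   [Box-rule on 4 via 0R1]
15. Box (p2 or not p1), 1   [Box-rule on 6 via 0R1]
16. p2 or not p1, 1   [Box-rule on 9 via 0R1]
17. not (not p3 or p3), 0   [neg-Dia-rule on 13 via 1R0]
18. p3, 0   [neg-or-rule on 17]
19. not p3, 0   [neg-or-rule on 17]
Accessibility: 0R0, 0R1, 1R0, 1R1
Branch closes: p3 and not p3 both at 0.
Every branch closes; the branch above is one of them.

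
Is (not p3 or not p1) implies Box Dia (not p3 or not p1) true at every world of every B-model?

Valid in B

Tableau for the negation not ((not p3 or not p1) implies Box Dia (not p3 or not p1)):
1. not ((not p3 or not p1) implies Box Dia (not p3 or not p1)), w0
2. not p3 or not p1, w0
3. not Box Dia (not p3 or not p1), w0
4. not p1, w0
5. not Dia (not p3 or not p1), w1
6. not (not p3 or not p1), w0
7. p3, w0
8. p1, w0
Accessibility: w0Rw0, w0Rw1, w1Rw0, w1Rw1
Branch closes: p1 and not p1 both at w0.
All branches of the negation close; one closing branch shown above.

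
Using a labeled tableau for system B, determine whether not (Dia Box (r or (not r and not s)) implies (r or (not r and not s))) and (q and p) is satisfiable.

1. not (Dia Box (r or (not r and not s)) implies (r or (not r and not s))) and (q and p), 0
2. not (Dia Box (r or (not r and not s)) implies (r or (not r and not s))), 0   [and-rule on 1]
3. q and p, 0   [and-rule on 1]
4. Dia Box (r or (not r and not s)), 0   [neg-implies-rule on 2]
5. not (r or (not r and not s)), 0   [neg-implies-rule on 2]
6. q, 0   [and-rule on 3]
7. p, 0   [and-rule on 3]
8. not r, 0   [neg-or-rule on 5]
9. not (not r and not s), 0   [neg-or-rule on 5]
10. s, 0   [neg-and-rule on 9 (branches; this branch)]
11. Box (r or (not r and not s)), 1   [Dia-rule on 4: fresh world 1, 0R1]
12. r or (not r and not s), 0   [Box-rule on 11 via 1R0]
13. r or (not r and not s), 1   [Box-rule on 11 via 1R1]
14. not r and not s, 0   [or-rule on 12 (branches; this branch)]
15. not s, 0   [and-rule on 14]
Accessibility: 0R0, 0R1, 1R0, 1R1
Branch closes: s and not s both at 0.
(One branch shown.) All branches close.

Unsatisfiable (every branch closes)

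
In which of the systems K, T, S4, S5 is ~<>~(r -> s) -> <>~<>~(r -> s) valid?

T, S4, S5

T-tableau for the negation ~(~<>~(r -> s) -> <>~<>~(r -> s)):
1. ~(~<>~(r -> s) -> <>~<>~(r -> s)), 0
2. ~<>~(r -> s), 0
3. ~<>~<>~(r -> s), 0
4. r -> s, 0
5. <>~(r -> s), 0
6. s, 0
7. ~(r -> s), 1
8. r, 1
9. ~s, 1
10. r -> s, 1
11. <>~(r -> s), 1
12. s, 1
Accessibility: 0R0, 0R1, 1R1
Branch closes: s and ~s both at 1.
Every branch closes (one shown): valid in T, hence also in S4, S5 (every theorem of T is a theorem of S4 and S5).
K-tableau for the negation ~(~<>~(r -> s) -> <>~<>~(r -> s)):
1. ~(~<>~(r -> s) -> <>~<>~(r -> s)), 0
2. ~<>~(r -> s), 0
3. ~<>~<>~(r -> s), 0
Complete open branch: countermodel on a K-frame, so not valid in K.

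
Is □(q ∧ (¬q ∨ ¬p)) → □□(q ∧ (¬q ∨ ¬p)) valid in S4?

Tableau for the negation ¬(□(q ∧ (¬q ∨ ¬p)) → □□(q ∧ (¬q ∨ ¬p))):
1. ¬(□(q ∧ (¬q ∨ ¬p)) → □□(q ∧ (¬q ∨ ¬p))), u
2. □(q ∧ (¬q ∨ ¬p)), u
3. ¬□□(q ∧ (¬q ∨ ¬p)), u
4. q ∧ (¬q ∨ ¬p), u
5. q, u
6. ¬q ∨ ¬p, u
7. ¬p, u
8. ¬□(q ∧ (¬q ∨ ¬p)), v
9. q ∧ (¬q ∨ ¬p), v
10. q, v
11. ¬q ∨ ¬p, v
12. ¬p, v
13. ¬(q ∧ (¬q ∨ ¬p)), w
14. q ∧ (¬q ∨ ¬p), w
15. q, w
16. ¬q ∨ ¬p, w
17. ¬(¬q ∨ ¬p), w
18. p, w
19. ¬p, w
Accessibility: uRu, uRv, uRw, vRv, vRw, wRw
Branch closes: p and ¬p both at w.
Every branch of the negation's tableau closes; the branch above is one of them.

Yes, valid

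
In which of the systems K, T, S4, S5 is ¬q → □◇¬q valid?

S5

S5-tableau for the negation ¬(¬q → □◇¬q):
1. ¬(¬q → □◇¬q), 0
2. ¬q, 0   [¬→-rule on 1]
3. ¬□◇¬q, 0   [¬→-rule on 1]
4. ¬◇¬q, 1   [¬□-rule on 3: fresh world 1, 0R1]
5. q, 0   [¬◇-rule on 4 via 1R0]
Accessibility: 0R0, 0R1, 1R0, 1R1
Branch closes: q and ¬q both at 0.
Every branch closes (one shown): valid in S5.
S4-tableau for the negation ¬(¬q → □◇¬q):
1. ¬(¬q → □◇¬q), 0
2. ¬q, 0   [¬→-rule on 1]
3. ¬□◇¬q, 0   [¬→-rule on 1]
4. ¬◇¬q, 1   [¬□-rule on 3: fresh world 1, 0R1]
5. q, 1   [¬◇-rule on 4 via 1R1]
Accessibility: 0R0, 0R1, 1R1
Complete open branch: countermodel on an S4-frame, so not valid in S4, nor in K, T (the same frame is also a K-frame and a T-frame).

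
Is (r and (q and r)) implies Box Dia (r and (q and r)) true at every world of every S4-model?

Tableau for the negation not ((r and (q and r)) implies Box Dia (r and (q and r))):
1. not ((r and (q and r)) implies Box Dia (r and (q and r))), u
2. r and (q and r), u
3. not Box Dia (r and (q and r)), u
4. r, u
5. q and r, u
6. q, u
7. not Dia (r and (q and r)), v
8. not (r and (q and r)), v
9. not (q and r), v
10. not r, v
Accessibility: uRu, uRv, vRv
The negation has an open branch (countermodel exists).

Invalid (countermodel exists)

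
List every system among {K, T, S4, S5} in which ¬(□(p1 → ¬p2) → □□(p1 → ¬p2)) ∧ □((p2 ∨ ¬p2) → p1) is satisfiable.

T-tableau for the formula:
1. ¬(□(p1 → ¬p2) → □□(p1 → ¬p2)) ∧ □((p2 ∨ ¬p2) → p1), w0
2. ¬(□(p1 → ¬p2) → □□(p1 → ¬p2)), w0   [∧-rule on 1]
3. □((p2 ∨ ¬p2) → p1), w0   [∧-rule on 1]
4. □(p1 → ¬p2), w0   [¬→-rule on 2]
5. ¬□□(p1 → ¬p2), w0   [¬→-rule on 2]
6. (p2 ∨ ¬p2) → p1, w0   [□-rule on 3 via w0Rw0]
7. p1 → ¬p2, w0   [□-rule on 4 via w0Rw0]
8. p1, w0   [→-rule on 6 (branches; this branch)]
9. ¬p2, w0   [→-rule on 7 (branches; this branch)]
10. ¬□(p1 → ¬p2), w1   [¬□-rule on 5: fresh world w1, w0Rw1]
11. (p2 ∨ ¬p2) → p1, w1   [□-rule on 3 via w0Rw1]
12. p1 → ¬p2, w1   [□-rule on 4 via w0Rw1]
13. p1, w1   [→-rule on 11 (branches; this branch)]
14. ¬p2, w1   [→-rule on 12 (branches; this branch)]
15. ¬(p1 → ¬p2), w2   [¬□-rule on 10: fresh world w2, w1Rw2]
16. p1, w2   [¬→-rule on 15]
17. p2, w2   [¬→-rule on 15]
Accessibility: w0Rw0, w0Rw1, w1Rw1, w1Rw2, w2Rw2
Complete open branch: satisfiable in T, hence also in K (this T-model is also a K-model).
S4-tableau for the formula:
1. ¬(□(p1 → ¬p2) → □□(p1 → ¬p2)) ∧ □((p2 ∨ ¬p2) → p1), w0
2. ¬(□(p1 → ¬p2) → □□(p1 → ¬p2)), w0   [∧-rule on 1]
3. □((p2 ∨ ¬p2) → p1), w0   [∧-rule on 1]
4. □(p1 → ¬p2), w0   [¬→-rule on 2]
5. ¬□□(p1 → ¬p2), w0   [¬→-rule on 2]
6. (p2 ∨ ¬p2) → p1, w0   [□-rule on 3 via w0Rw0]
7. p1 → ¬p2, w0   [□-rule on 4 via w0Rw0]
8. p1, w0   [→-rule on 6 (branches; this branch)]
9. ¬p2, w0   [→-rule on 7 (branches; this branch)]
10. ¬□(p1 → ¬p2), w1   [¬□-rule on 5: fresh world w1, w0Rw1]
11. (p2 ∨ ¬p2) → p1, w1   [□-rule on 3 via w0Rw1]
12. p1 → ¬p2, w1   [□-rule on 4 via w0Rw1]
13. p1, w1   [→-rule on 11 (branches; this branch)]
14. ¬p2, w1   [→-rule on 12 (branches; this branch)]
15. ¬(p1 → ¬p2), w2   [¬□-rule on 10: fresh world w2, w1Rw2]
16. p1, w2   [¬→-rule on 15]
17. p2, w2   [¬→-rule on 15]
18. (p2 ∨ ¬p2) → p1, w2   [□-rule on 3 via w0Rw2]
19. p1 → ¬p2, w2   [□-rule on 4 via w0Rw2]
20. ¬p2, w2   [→-rule on 19 (branches; this branch)]
Accessibility: w0Rw0, w0Rw1, w0Rw2, w1Rw1, w1Rw2, w2Rw2
Branch closes: p2 and ¬p2 both at w2.
Every branch closes (one shown): unsatisfiable in S4, hence also in S5 (every S5-frame is an S4-frame).

K, T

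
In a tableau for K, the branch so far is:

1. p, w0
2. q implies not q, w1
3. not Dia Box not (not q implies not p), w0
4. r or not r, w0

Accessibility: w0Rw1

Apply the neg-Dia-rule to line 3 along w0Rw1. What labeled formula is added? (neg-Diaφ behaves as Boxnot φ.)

not Box not (not q implies not p), w1

neg-Diaφ behaves as Boxnot φ: propagate the negated body to each accessible world.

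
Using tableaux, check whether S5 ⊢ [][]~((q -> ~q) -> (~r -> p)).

Invalid (countermodel exists)

Tableau for the negation ~[][]~((q -> ~q) -> (~r -> p)):
1. ~[][]~((q -> ~q) -> (~r -> p)), 0
2. ~[]~((q -> ~q) -> (~r -> p)), 1   [~[]-rule on 1: fresh world 1, 0R1]
3. (q -> ~q) -> (~r -> p), 2   [~[]-rule on 2: fresh world 2, 1R2]
4. ~r -> p, 2   [->-rule on 3 (branches; this branch)]
5. p, 2   [->-rule on 4 (branches; this branch)]
Accessibility: 0R0, 0R1, 0R2, 1R0, 1R1, 1R2, 2R0, 2R1, 2R2
The negation has an open branch (countermodel exists).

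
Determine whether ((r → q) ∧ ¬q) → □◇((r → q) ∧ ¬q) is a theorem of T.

Tableau for the negation ¬(((r → q) ∧ ¬q) → □◇((r → q) ∧ ¬q)):
1. ¬(((r → q) ∧ ¬q) → □◇((r → q) ∧ ¬q)), u
2. (r → q) ∧ ¬q, u
3. ¬□◇((r → q) ∧ ¬q), u
4. r → q, u
5. ¬q, u
6. ¬r, u
7. ¬◇((r → q) ∧ ¬q), v
8. ¬((r → q) ∧ ¬q), v
9. q, v
Accessibility: uRu, uRv, vRv
The negation has an open branch (countermodel exists).

Invalid (countermodel exists)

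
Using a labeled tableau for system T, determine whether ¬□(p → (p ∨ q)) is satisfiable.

1. ¬□(p → (p ∨ q)), 0
2. ¬(p → (p ∨ q)), 1
3. p, 1
4. ¬(p ∨ q), 1
5. ¬p, 1
6. ¬q, 1
Accessibility: 0R0, 0R1, 1R1
Branch closes: p and ¬p both at 1.
All branches of the tableau close; one closing branch shown above.

No, unsatisfiable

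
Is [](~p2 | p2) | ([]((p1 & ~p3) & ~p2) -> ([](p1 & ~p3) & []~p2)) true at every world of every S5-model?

Tableau for the negation ~([](~p2 | p2) | ([]((p1 & ~p3) & ~p2) -> ([](p1 & ~p3) & []~p2))):
1. ~([](~p2 | p2) | ([]((p1 & ~p3) & ~p2) -> ([](p1 & ~p3) & []~p2))), u
2. ~[](~p2 | p2), u
3. ~([]((p1 & ~p3) & ~p2) -> ([](p1 & ~p3) & []~p2)), u
4. []((p1 & ~p3) & ~p2), u
5. ~([](p1 & ~p3) & []~p2), u
6. (p1 & ~p3) & ~p2, u
7. p1 & ~p3, u
8. ~p2, u
9. p1, u
10. ~p3, u
11. ~[]~p2, u
12. ~(~p2 | p2), v
13. p2, v
14. ~p2, v
Accessibility: uRu, uRv, vRu, vRv
Branch closes: p2 and ~p2 both at v.
Every branch of the negation's tableau closes; the branch above is one of them.

Valid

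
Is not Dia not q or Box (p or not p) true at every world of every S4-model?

Valid in S4

Tableau for the negation not (not Dia not q or Box (p or not p)):
1. not (not Dia not q or Box (p or not p)), 0
2. Dia not q, 0
3. not Box (p or not p), 0
4. not q, 1
5. not (p or not p), 2
6. not p, 2
7. p, 2
Accessibility: 0R0, 0R1, 0R2, 1R1, 2R2
Branch closes: p and not p both at 2.
Every branch of the negation's tableau closes; the branch above is one of them.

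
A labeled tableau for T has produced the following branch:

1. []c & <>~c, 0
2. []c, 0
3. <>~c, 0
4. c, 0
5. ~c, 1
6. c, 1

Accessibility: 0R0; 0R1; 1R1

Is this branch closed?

Yes, closed

Both c and ~c appear at 1.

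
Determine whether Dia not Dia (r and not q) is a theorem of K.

Tableau for the negation not Dia not Dia (r and not q):
1. not Dia not Dia (r and not q), u
The negation has an open branch (countermodel exists).

No, not valid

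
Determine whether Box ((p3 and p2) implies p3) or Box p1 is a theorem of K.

Tableau for the negation not (Box ((p3 and p2) implies p3) or Box p1):
1. not (Box ((p3 and p2) implies p3) or Box p1), u
2. not Box ((p3 and p2) implies p3), u
3. not Box p1, u
4. not ((p3 and p2) implies p3), v
5. p3 and p2, v
6. not p3, v
7. p3, v
8. p2, v
Accessibility: uRv
Branch closes: p3 and not p3 both at v.
All branches of the negation close; one closing branch shown above.

Valid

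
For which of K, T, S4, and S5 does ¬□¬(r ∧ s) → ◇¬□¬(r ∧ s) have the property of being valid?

T-tableau for the negation ¬(¬□¬(r ∧ s) → ◇¬□¬(r ∧ s)):
1. ¬(¬□¬(r ∧ s) → ◇¬□¬(r ∧ s)), u
2. ¬□¬(r ∧ s), u
3. ¬◇¬□¬(r ∧ s), u
4. □¬(r ∧ s), u
5. ¬(r ∧ s), u
6. ¬s, u
7. r ∧ s, v
8. r, v
9. s, v
10. □¬(r ∧ s), v
11. ¬(r ∧ s), v
12. ¬s, v
Accessibility: uRu, uRv, vRv
Branch closes: s and ¬s both at v.
Every branch closes (one shown): valid in T, hence also in S4, S5 (every theorem of T is a theorem of S4 and S5).
K-tableau for the negation ¬(¬□¬(r ∧ s) → ◇¬□¬(r ∧ s)):
1. ¬(¬□¬(r ∧ s) → ◇¬□¬(r ∧ s)), u
2. ¬□¬(r ∧ s), u
3. ¬◇¬□¬(r ∧ s), u
4. r ∧ s, v
5. r, v
6. s, v
7. □¬(r ∧ s), v
Accessibility: uRv
Complete open branch: countermodel on a K-frame, so not valid in K.

T, S4, S5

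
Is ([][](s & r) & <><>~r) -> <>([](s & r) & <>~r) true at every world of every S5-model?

Valid in S5

Tableau for the negation ~(([][](s & r) & <><>~r) -> <>([](s & r) & <>~r)):
1. ~(([][](s & r) & <><>~r) -> <>([](s & r) & <>~r)), 0
2. [][](s & r) & <><>~r, 0   [~->-rule on 1]
3. ~<>([](s & r) & <>~r), 0   [~->-rule on 1]
4. [][](s & r), 0   [&-rule on 2]
5. <><>~r, 0   [&-rule on 2]
6. ~([](s & r) & <>~r), 0   [~<>-rule on 3 via 0R0]
7. [](s & r), 0   [[]-rule on 4 via 0R0]
8. s & r, 0   [[]-rule on 7 via 0R0]
9. s, 0   [&-rule on 8]
10. r, 0   [&-rule on 8]
11. ~[](s & r), 0   [~&-rule on 6 (branches; this branch)]
12. <>~r, 1   [<>-rule on 5: fresh world 1, 0R1]
13. ~([](s & r) & <>~r), 1   [~<>-rule on 3 via 0R1]
14. [](s & r), 1   [[]-rule on 4 via 0R1]
15. s & r, 1   [[]-rule on 7 via 0R1]
16. s, 1   [&-rule on 15]
17. r, 1   [&-rule on 15]
18. ~<>~r, 1   [~&-rule on 13 (branches; this branch)]
19. ~(s & r), 2   [~[]-rule on 11: fresh world 2, 0R2]
20. ~([](s & r) & <>~r), 2   [~<>-rule on 3 via 0R2]
21. [](s & r), 2   [[]-rule on 4 via 0R2]
22. s & r, 2   [[]-rule on 7 via 0R2]
23. s, 2   [&-rule on 22]
24. r, 2   [&-rule on 22]
25. ~r, 2   [~&-rule on 19 (branches; this branch)]
Accessibility: 0R0, 0R1, 0R2, 1R0, 1R1, 1R2, 2R0, 2R1, 2R2
Branch closes: r and ~r both at 2.
Every branch of the negation's tableau closes; the branch above is one of them.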